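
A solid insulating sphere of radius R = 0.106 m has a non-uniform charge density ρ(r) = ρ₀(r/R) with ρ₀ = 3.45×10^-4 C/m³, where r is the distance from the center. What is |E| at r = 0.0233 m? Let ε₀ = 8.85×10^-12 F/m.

|E| ≈ 4.99×10^4 V/m

By spherical symmetry E is radial; choose a Gaussian sphere of radius r = 0.0233 m (r < R).
Q_enc = ∫₀^r ρ(r')·4πr'² dr' = (4πρ₀/R) ∫₀^r r'^3 dr' = 4πρ₀ r^4/(4·R) = 3.014e-9 C.
Applying ∮E·dA = Q_enc/ε₀ with Φ = E(4πr²):
E = |Q_enc|/(4πε₀r²) = (3.014×10^-9)/(4π·8.85×10^-12·(0.0233)²) = 4.99×10^4 N/C.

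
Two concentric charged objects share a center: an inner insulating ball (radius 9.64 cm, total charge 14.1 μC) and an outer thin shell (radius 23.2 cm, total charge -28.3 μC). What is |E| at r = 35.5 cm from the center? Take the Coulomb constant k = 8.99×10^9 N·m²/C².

Symmetry ⇒ E = E(r) r̂. Gaussian sphere of radius r = 35.5 cm (r > 23.2 cm, enclosing both).
Q_enc = (14.1 μC) + (-28.3 μC) = -1.42e-5 C.
Applying ∮E·dA = Q_enc/ε₀ with Φ = E(4πr²):
E = k|Q_enc|/r² = (8.99×10^9)(1.42×10^-5)/(0.355)² = 1.01×10^6 N/C.

1.01e6 N/C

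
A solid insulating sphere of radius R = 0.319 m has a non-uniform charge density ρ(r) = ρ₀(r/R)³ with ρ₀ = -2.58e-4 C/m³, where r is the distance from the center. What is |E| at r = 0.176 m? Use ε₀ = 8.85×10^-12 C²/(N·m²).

Use a concentric Gaussian sphere at r = 0.176 m (r < R).
Integrate the density: Q_enc = 4π ∫₀^r ρ₀(r'/R)^3 r'² dr' = 4πρ₀ r^6/(6·R³) = -4.947×10^-7 C.
Gauss's law: E·4πr² = Q_enc/ε₀.
E = |Q_enc|/(4πε₀r²) = (4.947×10^-7)/(4π·8.85×10^-12·(0.176)²) = 1.44e5 N/C.

E = 1.44×10^5 V/m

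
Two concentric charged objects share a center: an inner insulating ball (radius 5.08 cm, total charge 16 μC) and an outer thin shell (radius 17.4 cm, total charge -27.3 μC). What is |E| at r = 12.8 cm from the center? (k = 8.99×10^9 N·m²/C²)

|E| = 8.78e6 V/m

Symmetry ⇒ E = E(r) r̂. Gaussian sphere of radius r = 12.8 cm (between the bodies, 5.08 cm < r < 17.4 cm).
The shell at 17.4 cm lies outside the Gaussian surface, so Q_enc = 16 μC = 1.60×10^-5 C.
Since E is radial and uniform over the Gaussian sphere, Φ = E·4πr² = Q_enc/ε₀.
E = k|Q_enc|/r² = (8.99×10^9)(1.60×10^-5)/(0.128)² = 8.78×10^6 N/C.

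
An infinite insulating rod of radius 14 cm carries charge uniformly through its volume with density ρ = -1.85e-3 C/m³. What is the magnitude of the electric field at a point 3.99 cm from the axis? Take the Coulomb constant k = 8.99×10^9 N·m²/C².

By cylindrical symmetry E is radial; use a coaxial Gaussian cylinder of radius 3.99 cm and length L (r < R).
Charge inside radius r per length L is ρ·πr²·L, so λ_enc = ρπr² = -9.253×10^-6 C/m.
Since E is radial and uniform over the curved surface, Φ = E·2πrL = Q_enc/ε₀ = λ_enc L/ε₀.
E = 2k|λ_enc|/r = 2(8.99×10^9)(9.253×10^-6)/(0.0399) = 4.17×10^6 N/C.

|E| = 4.17e6 V/m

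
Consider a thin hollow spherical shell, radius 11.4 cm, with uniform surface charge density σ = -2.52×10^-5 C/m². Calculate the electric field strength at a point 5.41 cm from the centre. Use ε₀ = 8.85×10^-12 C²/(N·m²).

By spherical symmetry E is radial; choose a Gaussian sphere of radius r = 5.41 cm (inside the shell, r < 11.4 cm).
All the charge is outside the Gaussian surface: Q_enc = 0, hence E = 0 everywhere inside the shell.

|E| = 0 N/C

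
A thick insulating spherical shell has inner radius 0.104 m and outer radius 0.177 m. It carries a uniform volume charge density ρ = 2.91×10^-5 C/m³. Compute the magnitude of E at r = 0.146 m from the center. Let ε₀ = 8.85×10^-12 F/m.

|E| = 1.02×10^5 N/C

Use a concentric Gaussian sphere at r = 0.146 m (within the shell material, 0.104 m < r < 0.177 m).
Enclosed charge is the volume from a to r: Q_enc = (4π/3)ρ(r³ − a³) = 2.422×10^-7 C.
Since E is radial and uniform over the Gaussian sphere, Φ = E·4πr² = Q_enc/ε₀.
E = |Q_enc|/(4πε₀r²) = (2.422×10^-7)/(4π·8.85×10^-12·(0.146)²) = 1.02×10^5 N/C.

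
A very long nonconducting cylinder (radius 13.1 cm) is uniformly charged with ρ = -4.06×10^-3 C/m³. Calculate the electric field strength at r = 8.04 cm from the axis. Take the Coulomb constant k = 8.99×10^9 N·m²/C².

E ≈ 1.84×10^7 V/m

Take a coaxial cylindrical Gaussian surface of radius r = 8.04 cm and length L (r < R).
Enclosed charge per unit length: λ_enc = ρ·πr² = (-4.06×10^-3)π(0.0804)² = -8.245e-5 C/m.
Applying ∮E·dA = Q_enc/ε₀ with the end caps contributing no flux:
E = 2k|λ_enc|/r = 2(8.99×10^9)(8.245×10^-5)/(0.0804) = 1.84×10^7 N/C.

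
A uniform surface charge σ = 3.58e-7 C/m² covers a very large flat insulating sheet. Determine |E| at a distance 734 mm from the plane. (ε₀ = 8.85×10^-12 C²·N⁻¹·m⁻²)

|E| = 2.02e4 V/m

By planar symmetry E is perpendicular to the sheet and uniform; use a Gaussian pillbox with flat faces of area A on each side of the sheet.
Only the two end caps contribute flux: Φ = 2EA. With Q_enc = σA, Gauss's law gives E = |σ|/(2ε₀).
E = |σ|/(2ε₀) = (3.58×10^-7)/(2·8.85×10^-12) = 2.02×10^4 N/C.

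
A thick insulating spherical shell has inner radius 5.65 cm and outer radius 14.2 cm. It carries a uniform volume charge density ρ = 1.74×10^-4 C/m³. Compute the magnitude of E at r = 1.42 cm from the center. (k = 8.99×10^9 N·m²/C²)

Take a concentric spherical Gaussian surface of radius r = 1.42 cm (r < 5.65 cm, inside the empty cavity).
No charge is enclosed, so by Gauss's law E·4πr² = 0 ⇒ E = 0.

|E| = 0 N/C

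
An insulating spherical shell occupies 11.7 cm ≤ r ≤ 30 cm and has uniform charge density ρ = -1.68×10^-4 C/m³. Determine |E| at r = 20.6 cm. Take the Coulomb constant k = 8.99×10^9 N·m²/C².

By spherical symmetry E is radial; choose a Gaussian sphere of radius r = 20.6 cm (within the shell material, 11.7 cm < r < 30 cm).
Only the shell between 11.7 cm and r is enclosed: Q_enc = ρ·(4π/3)(r³ − a³) = (-1.68e-4)·(4π/3)·((0.206)³ − (0.117)³) = -5.025×10^-6 C.
Gauss's law: E·4πr² = Q_enc/ε₀.
E = k|Q_enc|/r² = (8.99×10^9)(5.025×10^-6)/(0.206)² = 1.06e6 N/C.

E = 1.06×10^6 N/C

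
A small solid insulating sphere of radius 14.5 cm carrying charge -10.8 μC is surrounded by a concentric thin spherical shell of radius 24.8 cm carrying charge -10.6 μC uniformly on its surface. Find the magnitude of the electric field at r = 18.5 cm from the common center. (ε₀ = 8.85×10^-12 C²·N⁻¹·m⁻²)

Symmetry ⇒ E = E(r) r̂. Gaussian sphere of radius r = 18.5 cm (between the bodies, 14.5 cm < r < 24.8 cm).
The shell at 24.8 cm lies outside the Gaussian surface, so Q_enc = -10.8 μC = -1.08×10^-5 C.
Applying ∮E·dA = Q_enc/ε₀ with Φ = E(4πr²):
E = |Q_enc|/(4πε₀r²) = (1.08×10^-5)/(4π·8.85×10^-12·(0.185)²) = 2.84e6 N/C.

E ≈ 2.84×10^6 N/C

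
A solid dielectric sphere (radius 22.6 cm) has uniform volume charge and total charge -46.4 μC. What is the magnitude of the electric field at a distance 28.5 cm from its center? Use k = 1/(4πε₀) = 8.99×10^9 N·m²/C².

Take a concentric spherical Gaussian surface of radius r = 28.5 cm (r > R, so the entire charge is enclosed).
Q_enc = -46.4 μC = -4.64×10^-5 C.
Since E is radial and uniform over the Gaussian sphere, Φ = E·4πr² = Q_enc/ε₀.
E = k|Q_enc|/r² = (8.99×10^9)(4.64×10^-5)/(0.285)² = 5.14e6 N/C.

|E| = 5.14e6 V/m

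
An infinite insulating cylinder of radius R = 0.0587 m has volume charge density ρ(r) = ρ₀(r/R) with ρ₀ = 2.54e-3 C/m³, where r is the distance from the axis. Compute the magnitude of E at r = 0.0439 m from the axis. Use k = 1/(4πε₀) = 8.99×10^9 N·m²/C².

E = 3.14×10^6 V/m

By cylindrical symmetry E is radial; use a coaxial Gaussian cylinder of radius 0.0439 m and length L (r < R).
λ_enc = ∫₀^r ρ(r')·2πr' dr' = (2πρ₀/R)·r^3/3 = 7.667e-6 C/m.
Applying ∮E·dA = Q_enc/ε₀ with the end caps contributing no flux:
E = 2k|λ_enc|/r = 2(8.99×10^9)(7.667×10^-6)/(0.0439) = 3.14e6 N/C.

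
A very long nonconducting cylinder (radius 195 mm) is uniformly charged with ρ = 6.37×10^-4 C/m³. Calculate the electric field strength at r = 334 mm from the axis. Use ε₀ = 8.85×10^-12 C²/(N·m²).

By cylindrical symmetry E is radial; use a coaxial Gaussian cylinder of radius 334 mm and length L (r > 195 mm, full cross-section enclosed).
λ_enc = ρ·πR² = (6.37×10^-4)π(0.195)² = 7.61e-5 C/m.
Gauss's law: E·2πrL = λ_enc L/ε₀.
E = |λ_enc|/(2πε₀r) = (7.61×10^-5)/(2π·8.85×10^-12·0.334) = 4.10e6 N/C.

|E| = 4.10×10^6 N/C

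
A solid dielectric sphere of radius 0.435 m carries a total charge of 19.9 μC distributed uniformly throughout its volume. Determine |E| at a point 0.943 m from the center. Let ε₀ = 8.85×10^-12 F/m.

Use a concentric Gaussian sphere at r = 0.943 m (r > R, so the entire charge is enclosed).
Q_enc = 19.9 μC = 1.99e-5 C.
Since E is radial and uniform over the Gaussian sphere, Φ = E·4πr² = Q_enc/ε₀.
E = |Q_enc|/(4πε₀r²) = (1.99e-5)/(4π·8.85×10^-12·(0.943)²) = 2.01×10^5 N/C.

|E| ≈ 2.01e5 V/m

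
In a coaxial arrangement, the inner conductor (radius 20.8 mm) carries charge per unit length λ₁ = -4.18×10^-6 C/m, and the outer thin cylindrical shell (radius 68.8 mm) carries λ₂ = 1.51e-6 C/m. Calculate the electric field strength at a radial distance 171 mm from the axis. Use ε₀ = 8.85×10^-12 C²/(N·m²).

Choose a coaxial cylinder of radius r = 171 mm (arbitrary length L) as the Gaussian surface (r > 68.8 mm, enclosing both).
λ_enc = λ₁ + λ₂ = (-4.18e-6) + (1.51×10^-6) = -2.67×10^-6 C/m.
Applying ∮E·dA = Q_enc/ε₀ with the end caps contributing no flux:
E = |λ_enc|/(2πε₀r) = (2.67e-6)/(2π·8.85×10^-12·0.171) = 2.81e5 N/C.

E = 2.81×10^5 N/C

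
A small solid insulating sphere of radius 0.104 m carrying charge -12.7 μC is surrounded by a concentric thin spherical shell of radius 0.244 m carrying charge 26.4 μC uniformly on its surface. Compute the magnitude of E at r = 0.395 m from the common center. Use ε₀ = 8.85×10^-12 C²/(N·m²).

Take a concentric spherical Gaussian surface of radius r = 0.395 m (r > 0.244 m, enclosing both).
Q_enc = (-12.7 μC) + (26.4 μC) = 1.37×10^-5 C.
Since E is radial and uniform over the Gaussian sphere, Φ = E·4πr² = Q_enc/ε₀.
E = |Q_enc|/(4πε₀r²) = (1.37×10^-5)/(4π·8.85×10^-12·(0.395)²) = 7.90×10^5 N/C.

7.90e5 N/C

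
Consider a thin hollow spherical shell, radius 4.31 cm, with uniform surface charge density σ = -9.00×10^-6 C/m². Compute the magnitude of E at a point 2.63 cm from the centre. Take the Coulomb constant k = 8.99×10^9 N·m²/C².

Take a concentric spherical Gaussian surface of radius r = 2.63 cm (inside the shell, r < 4.31 cm).
No charge lies within this surface, so Q_enc = 0 and Gauss's law gives E·4πr² = 0 ⇒ E = 0.

|E| = 0 V/m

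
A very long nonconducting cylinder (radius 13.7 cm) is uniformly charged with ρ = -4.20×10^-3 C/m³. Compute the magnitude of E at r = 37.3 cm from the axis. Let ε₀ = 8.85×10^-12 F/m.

1.19×10^7 N/C

By cylindrical symmetry E is radial; use a coaxial Gaussian cylinder of radius 37.3 cm and length L (r > 13.7 cm, full cross-section enclosed).
λ_enc = ρ·πR² = (-4.20×10^-3)π(0.137)² = -2.477e-4 C/m.
Gauss's law: E·2πrL = λ_enc L/ε₀.
E = |λ_enc|/(2πε₀r) = (2.477e-4)/(2π·8.85×10^-12·0.373) = 1.19e7 N/C.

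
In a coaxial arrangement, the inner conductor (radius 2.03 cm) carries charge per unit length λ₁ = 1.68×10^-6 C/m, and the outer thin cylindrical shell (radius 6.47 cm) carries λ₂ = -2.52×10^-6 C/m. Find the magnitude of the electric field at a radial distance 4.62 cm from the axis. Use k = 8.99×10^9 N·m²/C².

|E| ≈ 6.54×10^5 N/C

Take a coaxial cylindrical Gaussian surface of radius r = 4.62 cm and length L (between the conductors, 2.03 cm < r < 6.47 cm).
Only the inner wire is enclosed; the outer shell contributes nothing inside itself. λ_enc = λ₁ = 1.68e-6 C/m.
Since E is radial and uniform over the curved surface, Φ = E·2πrL = Q_enc/ε₀ = λ_enc L/ε₀.
E = 2k|λ_enc|/r = 2(8.99×10^9)(1.68e-6)/(0.0462) = 6.54e5 N/C.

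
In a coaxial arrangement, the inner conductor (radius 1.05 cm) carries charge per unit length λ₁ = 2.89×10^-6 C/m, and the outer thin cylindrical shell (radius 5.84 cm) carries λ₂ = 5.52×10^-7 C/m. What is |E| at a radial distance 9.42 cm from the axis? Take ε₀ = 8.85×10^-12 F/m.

By cylindrical symmetry E is radial; use a coaxial Gaussian cylinder of radius 9.42 cm and length L (r > 5.84 cm, enclosing both).
λ_enc = λ₁ + λ₂ = (2.89e-6) + (5.52×10^-7) = 3.442e-6 C/m.
Since E is radial and uniform over the curved surface, Φ = E·2πrL = Q_enc/ε₀ = λ_enc L/ε₀.
E = |λ_enc|/(2πε₀r) = (3.442e-6)/(2π·8.85×10^-12·0.0942) = 6.57×10^5 N/C.

E ≈ 6.57×10^5 N/C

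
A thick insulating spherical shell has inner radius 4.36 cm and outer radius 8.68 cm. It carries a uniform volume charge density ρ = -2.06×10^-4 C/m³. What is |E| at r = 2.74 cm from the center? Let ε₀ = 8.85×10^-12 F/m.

|E| = 0 N/C

Take a concentric spherical Gaussian surface of radius r = 2.74 cm (r < 4.36 cm, inside the empty cavity).
No charge is enclosed, so by Gauss's law E·4πr² = 0 ⇒ E = 0.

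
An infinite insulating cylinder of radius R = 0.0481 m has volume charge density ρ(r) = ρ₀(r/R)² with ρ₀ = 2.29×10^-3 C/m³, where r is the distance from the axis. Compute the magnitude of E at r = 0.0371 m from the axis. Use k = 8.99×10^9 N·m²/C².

Coaxial Gaussian cylinder, radius r = 0.0371 m, length L (r < R).
λ_enc = ∫₀^r ρ(r')·2πr' dr' = (2πρ₀/R²)·r^4/4 = 2.946×10^-6 C/m.
Since E is radial and uniform over the curved surface, Φ = E·2πrL = Q_enc/ε₀ = λ_enc L/ε₀.
E = 2k|λ_enc|/r = 2(8.99×10^9)(2.946e-6)/(0.0371) = 1.43×10^6 N/C.

E = 1.43e6 N/C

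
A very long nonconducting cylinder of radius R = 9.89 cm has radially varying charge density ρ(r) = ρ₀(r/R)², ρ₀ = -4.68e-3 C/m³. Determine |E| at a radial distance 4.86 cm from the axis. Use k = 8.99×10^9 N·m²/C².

Coaxial Gaussian cylinder, radius r = 4.86 cm, length L (r < R).
Integrating ρ over the cross-section to radius r: λ_enc = (2πρ₀/R²) ∫₀^r r'^3 dr' = 2πρ₀ r^4/(4·R²) = -4.193×10^-6 C/m.
Applying ∮E·dA = Q_enc/ε₀ with the end caps contributing no flux:
E = 2k|λ_enc|/r = 2(8.99×10^9)(4.193×10^-6)/(0.0486) = 1.55×10^6 N/C.

|E| = 1.55e6 V/m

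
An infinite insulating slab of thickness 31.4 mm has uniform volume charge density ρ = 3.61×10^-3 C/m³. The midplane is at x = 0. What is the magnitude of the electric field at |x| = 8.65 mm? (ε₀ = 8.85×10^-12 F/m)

|E| ≈ 3.53e6 N/C

By symmetry E is perpendicular to the slab. A Gaussian pillbox from −8.65 mm to +8.65 mm (face area A) lies entirely within the slab.
Q_enc = ρ·(2x)·A and flux = 2EA, so 2EA = 2ρxA/ε₀ ⇒ E = |ρ|x/ε₀.
E = (3.61×10^-3)(0.00865)/(8.85×10^-12) = 3.53e6 N/C.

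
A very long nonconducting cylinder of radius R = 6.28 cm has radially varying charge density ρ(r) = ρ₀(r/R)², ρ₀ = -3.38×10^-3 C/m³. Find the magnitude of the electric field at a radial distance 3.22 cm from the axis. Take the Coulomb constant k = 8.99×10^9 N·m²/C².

|E| ≈ 8.08×10^5 V/m

By cylindrical symmetry E is radial; use a coaxial Gaussian cylinder of radius 3.22 cm and length L (r < R).
Integrating ρ over the cross-section to radius r: λ_enc = (2πρ₀/R²) ∫₀^r r'^3 dr' = 2πρ₀ r^4/(4·R²) = -1.447×10^-6 C/m.
By Gauss's law (flux through the curved wall only), E·2πrL = λ_enc L/ε₀.
E = 2k|λ_enc|/r = 2(8.99×10^9)(1.447×10^-6)/(0.0322) = 8.08×10^5 N/C.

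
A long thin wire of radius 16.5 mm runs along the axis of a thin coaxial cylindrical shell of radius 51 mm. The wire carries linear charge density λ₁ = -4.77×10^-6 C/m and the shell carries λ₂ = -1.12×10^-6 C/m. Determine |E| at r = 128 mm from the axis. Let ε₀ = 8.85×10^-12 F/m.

|E| = 8.28e5 V/m

Coaxial Gaussian cylinder, radius r = 128 mm, length L (r > 51 mm, enclosing both).
λ_enc = λ₁ + λ₂ = (-4.77×10^-6) + (-1.12e-6) = -5.89×10^-6 C/m.
Applying ∮E·dA = Q_enc/ε₀ with the end caps contributing no flux:
E = |λ_enc|/(2πε₀r) = (5.89×10^-6)/(2π·8.85×10^-12·0.128) = 8.28×10^5 N/C.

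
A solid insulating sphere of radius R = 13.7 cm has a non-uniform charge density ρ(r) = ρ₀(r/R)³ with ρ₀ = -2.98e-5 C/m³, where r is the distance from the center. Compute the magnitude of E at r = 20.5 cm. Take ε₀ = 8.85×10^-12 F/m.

Take a concentric spherical Gaussian surface of radius r = 20.5 cm (r > R, all charge enclosed).
Q_enc = 4π ∫₀^R ρ₀(r'/R)^3 r'² dr' = 4πρ₀R³/6 = -1.605×10^-7 C.
By Gauss's law, ∮E·dA = E·4πr² = Q_enc/ε₀.
E = |Q_enc|/(4πε₀r²) = (1.605e-7)/(4π·8.85×10^-12·(0.205)²) = 3.43×10^4 N/C.

E = 3.43e4 N/C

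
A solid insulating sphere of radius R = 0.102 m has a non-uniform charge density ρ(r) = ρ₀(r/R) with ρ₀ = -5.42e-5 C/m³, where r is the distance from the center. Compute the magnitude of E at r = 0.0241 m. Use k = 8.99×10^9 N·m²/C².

|E| = 8.72×10^3 N/C

Take a concentric spherical Gaussian surface of radius r = 0.0241 m (r < R).
Integrate the density: Q_enc = 4π ∫₀^r ρ₀(r'/R)^1 r'² dr' = 4πρ₀ r^4/(4·R) = -5.631×10^-10 C.
Gauss's law: E·4πr² = Q_enc/ε₀.
E = k|Q_enc|/r² = (8.99×10^9)(5.631e-10)/(0.0241)² = 8.72×10^3 N/C.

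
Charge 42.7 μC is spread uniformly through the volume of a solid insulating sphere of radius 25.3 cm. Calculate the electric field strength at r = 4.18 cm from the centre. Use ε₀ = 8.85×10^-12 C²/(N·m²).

|E| = 9.91×10^5 N/C

Use a concentric Gaussian sphere at r = 4.18 cm (r < R).
Only the charge within r is enclosed: Q_enc = Q·(r/R)³ = (42.7 μC)·(4.18 cm/25.3 cm)³ = 1.926e-7 C.
Since E is radial and uniform over the Gaussian sphere, Φ = E·4πr² = Q_enc/ε₀.
E = |Q_enc|/(4πε₀r²) = (1.926e-7)/(4π·8.85×10^-12·(0.0418)²) = 9.91×10^5 N/C.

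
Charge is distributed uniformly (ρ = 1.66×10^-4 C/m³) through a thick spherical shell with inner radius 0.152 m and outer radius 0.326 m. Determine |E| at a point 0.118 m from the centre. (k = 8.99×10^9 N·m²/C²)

Use a concentric Gaussian sphere at r = 0.118 m (r < 0.152 m, inside the empty cavity).
No charge is enclosed, so by Gauss's law E·4πr² = 0 ⇒ E = 0.

E = 0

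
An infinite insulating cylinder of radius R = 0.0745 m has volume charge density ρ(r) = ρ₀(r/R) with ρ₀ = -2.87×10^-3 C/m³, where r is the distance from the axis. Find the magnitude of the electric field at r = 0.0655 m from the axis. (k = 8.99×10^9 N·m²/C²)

|E| = 6.22×10^6 N/C

Take a coaxial cylindrical Gaussian surface of radius r = 0.0655 m and length L (r < R).
λ_enc = ∫₀^r ρ(r')·2πr' dr' = (2πρ₀/R)·r^3/3 = -2.267e-5 C/m.
Since E is radial and uniform over the curved surface, Φ = E·2πrL = Q_enc/ε₀ = λ_enc L/ε₀.
E = 2k|λ_enc|/r = 2(8.99×10^9)(2.267×10^-5)/(0.0655) = 6.22×10^6 N/C.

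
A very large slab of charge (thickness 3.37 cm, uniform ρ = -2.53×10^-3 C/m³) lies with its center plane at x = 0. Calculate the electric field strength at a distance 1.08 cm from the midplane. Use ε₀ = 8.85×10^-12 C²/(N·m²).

3.09×10^6 V/m

By symmetry E is perpendicular to the slab. A Gaussian pillbox from −1.08 cm to +1.08 cm (face area A) lies entirely within the slab.
Q_enc = ρ·(2x)·A and flux = 2EA, so 2EA = 2ρxA/ε₀ ⇒ E = |ρ|x/ε₀.
E = (2.53e-3)(0.0108)/(8.85×10^-12) = 3.09×10^6 N/C.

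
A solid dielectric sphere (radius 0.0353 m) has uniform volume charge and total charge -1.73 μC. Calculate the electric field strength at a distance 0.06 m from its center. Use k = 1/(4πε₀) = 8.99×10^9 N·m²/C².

Use a concentric Gaussian sphere at r = 0.06 m (r > R, so the entire charge is enclosed).
Q_enc = -1.73 μC = -1.73e-6 C.
Since E is radial and uniform over the Gaussian sphere, Φ = E·4πr² = Q_enc/ε₀.
E = k|Q_enc|/r² = (8.99×10^9)(1.73e-6)/(0.06)² = 4.32e6 N/C.

E = 4.32e6 N/C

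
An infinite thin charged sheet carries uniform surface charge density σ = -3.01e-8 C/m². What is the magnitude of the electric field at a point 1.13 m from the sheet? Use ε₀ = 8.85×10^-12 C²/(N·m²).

Choose a cylindrical pillbox piercing the sheet, end faces (area A) parallel to it.
Flux Φ = 2EA and Q_enc = σA, so 2EA = σA/ε₀ ⇒ E = |σ|/(2ε₀), independent of distance.
E = |σ|/(2ε₀) = (3.01×10^-8)/(2·8.85×10^-12) = 1.70×10^3 N/C.

E = 1.70×10^3 N/C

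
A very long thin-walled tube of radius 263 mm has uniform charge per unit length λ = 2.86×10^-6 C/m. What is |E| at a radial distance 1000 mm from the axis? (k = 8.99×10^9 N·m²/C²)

E ≈ 5.14e4 N/C

Take a coaxial cylindrical Gaussian surface of radius r = 1000 mm and length L (r > 263 mm).
The full line charge is enclosed: λ_enc = 2.86×10^-6 C/m.
Applying ∮E·dA = Q_enc/ε₀ with the end caps contributing no flux:
E = 2k|λ_enc|/r = 2(8.99×10^9)(2.86×10^-6)/(1) = 5.14e4 N/C.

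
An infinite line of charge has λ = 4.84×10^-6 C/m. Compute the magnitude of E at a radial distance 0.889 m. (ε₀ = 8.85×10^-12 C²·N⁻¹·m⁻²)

Coaxial Gaussian cylinder, radius r = 0.889 m, length L.
Q_enc = λL, so λ_enc = 4.84×10^-6 C/m.
Gauss's law: E·2πrL = λ_enc L/ε₀.
E = |λ_enc|/(2πε₀r) = (4.84e-6)/(2π·8.85×10^-12·0.889) = 9.79×10^4 N/C.

9.79×10^4 V/m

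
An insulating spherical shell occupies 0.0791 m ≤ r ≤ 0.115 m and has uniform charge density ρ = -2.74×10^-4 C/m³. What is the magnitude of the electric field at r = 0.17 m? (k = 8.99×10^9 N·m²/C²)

Symmetry ⇒ E = E(r) r̂. Gaussian sphere of radius r = 0.17 m (r > 0.115 m, enclosing the whole shell).
Q_enc = ρ·(4π/3)(b³ − a³) = (-2.74×10^-4)·(4π/3)·((0.115)³ − (0.0791)³) = -1.178×10^-6 C.
Since E is radial and uniform over the Gaussian sphere, Φ = E·4πr² = Q_enc/ε₀.
E = k|Q_enc|/r² = (8.99×10^9)(1.178×10^-6)/(0.17)² = 3.66e5 N/C.

3.66×10^5 V/m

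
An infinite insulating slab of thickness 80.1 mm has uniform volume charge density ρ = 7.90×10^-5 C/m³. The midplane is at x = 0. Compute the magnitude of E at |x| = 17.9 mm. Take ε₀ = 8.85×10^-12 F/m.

1.60e5 N/C

By symmetry E is perpendicular to the slab. A Gaussian pillbox from −17.9 mm to +17.9 mm (face area A) lies entirely within the slab.
Q_enc = ρ·(2x)·A and flux = 2EA, so 2EA = 2ρxA/ε₀ ⇒ E = |ρ|x/ε₀.
E = (7.90×10^-5)(0.0179)/(8.85×10^-12) = 1.60×10^5 N/C.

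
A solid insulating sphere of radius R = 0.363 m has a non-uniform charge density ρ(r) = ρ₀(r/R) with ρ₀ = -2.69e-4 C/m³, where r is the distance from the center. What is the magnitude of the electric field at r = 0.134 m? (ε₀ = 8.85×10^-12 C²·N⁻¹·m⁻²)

Use a concentric Gaussian sphere at r = 0.134 m (r < R).
Integrate the density: Q_enc = 4π ∫₀^r ρ₀(r'/R)^1 r'² dr' = 4πρ₀ r^4/(4·R) = -7.506×10^-7 C.
Gauss's law: E·4πr² = Q_enc/ε₀.
E = |Q_enc|/(4πε₀r²) = (7.506×10^-7)/(4π·8.85×10^-12·(0.134)²) = 3.76×10^5 N/C.

|E| = 3.76×10^5 V/m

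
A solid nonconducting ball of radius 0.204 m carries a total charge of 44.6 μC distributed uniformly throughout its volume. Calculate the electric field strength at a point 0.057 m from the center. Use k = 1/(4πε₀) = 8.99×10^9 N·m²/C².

2.69×10^6 V/m

Use a concentric Gaussian sphere at r = 0.057 m (r < R).
For a uniform sphere the enclosed fraction is (r/R)³, so Q_enc = (44.6 μC)(0.057/0.204)³ = 9.729e-7 C.
Gauss's law: E·4πr² = Q_enc/ε₀.
E = k|Q_enc|/r² = (8.99×10^9)(9.729e-7)/(0.057)² = 2.69×10^6 N/C.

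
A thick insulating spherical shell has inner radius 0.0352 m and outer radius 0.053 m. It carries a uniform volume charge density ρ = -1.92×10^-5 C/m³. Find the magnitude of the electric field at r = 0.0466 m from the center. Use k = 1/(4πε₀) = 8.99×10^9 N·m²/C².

Use a concentric Gaussian sphere at r = 0.0466 m (within the shell material, 0.0352 m < r < 0.053 m).
Enclosed charge is the volume from a to r: Q_enc = (4π/3)ρ(r³ − a³) = -4.631×10^-9 C.
Applying ∮E·dA = Q_enc/ε₀ with Φ = E(4πr²):
E = k|Q_enc|/r² = (8.99×10^9)(4.631×10^-9)/(0.0466)² = 1.92×10^4 N/C.

E ≈ 1.92×10^4 N/C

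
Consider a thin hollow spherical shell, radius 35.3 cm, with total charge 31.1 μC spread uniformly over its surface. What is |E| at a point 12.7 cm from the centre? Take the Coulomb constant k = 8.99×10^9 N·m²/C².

|E| = 0 N/C

Symmetry ⇒ E = E(r) r̂. Gaussian sphere of radius r = 12.7 cm (inside the shell, r < 35.3 cm).
All the charge is outside the Gaussian surface: Q_enc = 0, hence E = 0 everywhere inside the shell.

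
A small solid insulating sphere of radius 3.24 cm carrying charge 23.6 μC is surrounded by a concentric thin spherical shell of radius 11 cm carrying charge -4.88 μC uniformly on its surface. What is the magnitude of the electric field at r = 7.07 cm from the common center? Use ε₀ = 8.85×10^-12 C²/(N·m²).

4.25×10^7 N/C

Use a concentric Gaussian sphere at r = 7.07 cm (between the bodies, 3.24 cm < r < 11 cm).
The shell at 11 cm lies outside the Gaussian surface, so Q_enc = 23.6 μC = 2.36×10^-5 C.
By Gauss's law, ∮E·dA = E·4πr² = Q_enc/ε₀.
E = |Q_enc|/(4πε₀r²) = (2.36e-5)/(4π·8.85×10^-12·(0.0707)²) = 4.25×10^7 N/C.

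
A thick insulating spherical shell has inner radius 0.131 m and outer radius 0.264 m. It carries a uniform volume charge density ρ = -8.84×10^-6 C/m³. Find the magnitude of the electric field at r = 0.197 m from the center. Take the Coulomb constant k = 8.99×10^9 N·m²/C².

Take a concentric spherical Gaussian surface of radius r = 0.197 m (within the shell material, 0.131 m < r < 0.264 m).
Enclosed charge is the volume from a to r: Q_enc = (4π/3)ρ(r³ − a³) = -1.999×10^-7 C.
By Gauss's law, ∮E·dA = E·4πr² = Q_enc/ε₀.
E = k|Q_enc|/r² = (8.99×10^9)(1.999×10^-7)/(0.197)² = 4.63e4 N/C.

E ≈ 4.63e4 N/C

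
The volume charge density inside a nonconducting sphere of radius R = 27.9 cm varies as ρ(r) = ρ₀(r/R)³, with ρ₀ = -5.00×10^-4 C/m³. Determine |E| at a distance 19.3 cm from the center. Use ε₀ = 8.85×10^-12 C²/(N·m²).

|E| = 6.02e5 N/C

Symmetry ⇒ E = E(r) r̂. Gaussian sphere of radius r = 19.3 cm (r < R).
Q_enc = ∫₀^r ρ(r')·4πr'² dr' = (4πρ₀/R³) ∫₀^r r'^5 dr' = 4πρ₀ r^6/(6·R³) = -2.492e-6 C.
Applying ∮E·dA = Q_enc/ε₀ with Φ = E(4πr²):
E = |Q_enc|/(4πε₀r²) = (2.492e-6)/(4π·8.85×10^-12·(0.193)²) = 6.02×10^5 N/C.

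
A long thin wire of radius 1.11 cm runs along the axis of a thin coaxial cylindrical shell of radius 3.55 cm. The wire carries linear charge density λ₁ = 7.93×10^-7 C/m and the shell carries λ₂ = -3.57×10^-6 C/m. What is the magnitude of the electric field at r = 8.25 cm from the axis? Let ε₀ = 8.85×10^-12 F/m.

E ≈ 6.05e5 V/m

Choose a coaxial cylinder of radius r = 8.25 cm (arbitrary length L) as the Gaussian surface (r > 3.55 cm, enclosing both).
λ_enc = λ₁ + λ₂ = (7.93×10^-7) + (-3.57×10^-6) = -2.777e-6 C/m.
By Gauss's law (flux through the curved wall only), E·2πrL = λ_enc L/ε₀.
E = |λ_enc|/(2πε₀r) = (2.777e-6)/(2π·8.85×10^-12·0.0825) = 6.05×10^5 N/C.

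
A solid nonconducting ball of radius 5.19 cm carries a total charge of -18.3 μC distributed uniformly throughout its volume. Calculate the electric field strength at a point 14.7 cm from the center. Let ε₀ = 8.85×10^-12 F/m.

Take a concentric spherical Gaussian surface of radius r = 14.7 cm (r > R, so the entire charge is enclosed).
Q_enc = -18.3 μC = -1.83e-5 C.
Applying ∮E·dA = Q_enc/ε₀ with Φ = E(4πr²):
E = |Q_enc|/(4πε₀r²) = (1.83×10^-5)/(4π·8.85×10^-12·(0.147)²) = 7.61e6 N/C.

E = 7.61×10^6 N/C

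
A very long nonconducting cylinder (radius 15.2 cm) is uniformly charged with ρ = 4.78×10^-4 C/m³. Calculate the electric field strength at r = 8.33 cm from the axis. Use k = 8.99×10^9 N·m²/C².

|E| = 2.25e6 N/C

Take a coaxial cylindrical Gaussian surface of radius r = 8.33 cm and length L (r < R).
Charge inside radius r per length L is ρ·πr²·L, so λ_enc = ρπr² = 1.042×10^-5 C/m.
Applying ∮E·dA = Q_enc/ε₀ with the end caps contributing no flux:
E = 2k|λ_enc|/r = 2(8.99×10^9)(1.042×10^-5)/(0.0833) = 2.25e6 N/C.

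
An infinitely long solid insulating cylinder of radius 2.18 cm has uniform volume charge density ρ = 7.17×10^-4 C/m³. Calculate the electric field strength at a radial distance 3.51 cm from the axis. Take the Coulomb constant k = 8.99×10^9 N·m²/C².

Choose a coaxial cylinder of radius r = 3.51 cm (arbitrary length L) as the Gaussian surface (r > 2.18 cm, full cross-section enclosed).
λ_enc = ρ·πR² = (7.17×10^-4)π(0.0218)² = 1.07×10^-6 C/m.
Since E is radial and uniform over the curved surface, Φ = E·2πrL = Q_enc/ε₀ = λ_enc L/ε₀.
E = 2k|λ_enc|/r = 2(8.99×10^9)(1.07×10^-6)/(0.0351) = 5.48e5 N/C.

E ≈ 5.48×10^5 N/C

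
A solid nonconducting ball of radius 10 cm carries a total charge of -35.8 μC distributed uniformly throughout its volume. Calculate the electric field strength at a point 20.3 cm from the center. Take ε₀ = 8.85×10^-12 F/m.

Use a concentric Gaussian sphere at r = 20.3 cm (r > R, so the entire charge is enclosed).
Q_enc = -35.8 μC = -3.58e-5 C.
Gauss's law: E·4πr² = Q_enc/ε₀.
E = |Q_enc|/(4πε₀r²) = (3.58e-5)/(4π·8.85×10^-12·(0.203)²) = 7.81×10^6 N/C.

E = 7.81e6 N/C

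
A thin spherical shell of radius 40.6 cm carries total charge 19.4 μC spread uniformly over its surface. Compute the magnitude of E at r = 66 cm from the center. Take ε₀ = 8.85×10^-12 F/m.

4.00×10^5 V/m

Symmetry ⇒ E = E(r) r̂. Gaussian sphere of radius r = 66 cm (r > 40.6 cm).
The entire shell is enclosed: Q_enc = 1.94e-5 C.
By Gauss's law, ∮E·dA = E·4πr² = Q_enc/ε₀.
E = |Q_enc|/(4πε₀r²) = (1.94×10^-5)/(4π·8.85×10^-12·(0.66)²) = 4.00e5 N/C.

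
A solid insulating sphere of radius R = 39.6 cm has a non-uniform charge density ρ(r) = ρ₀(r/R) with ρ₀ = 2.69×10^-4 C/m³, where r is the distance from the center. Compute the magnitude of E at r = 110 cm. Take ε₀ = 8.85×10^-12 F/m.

3.90×10^5 N/C

Take a concentric spherical Gaussian surface of radius r = 110 cm (r > R, all charge enclosed).
Q_enc = 4π ∫₀^R ρ₀(r'/R)^1 r'² dr' = 4πρ₀R³/4 = 5.248e-5 C.
By Gauss's law, ∮E·dA = E·4πr² = Q_enc/ε₀.
E = |Q_enc|/(4πε₀r²) = (5.248×10^-5)/(4π·8.85×10^-12·(1.1)²) = 3.90e5 N/C.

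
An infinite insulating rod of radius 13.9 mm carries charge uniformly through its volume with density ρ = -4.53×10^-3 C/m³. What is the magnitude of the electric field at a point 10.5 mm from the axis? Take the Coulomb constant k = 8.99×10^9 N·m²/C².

|E| ≈ 2.69×10^6 N/C

Take a coaxial cylindrical Gaussian surface of radius r = 10.5 mm and length L (r < R).
Charge inside radius r per length L is ρ·πr²·L, so λ_enc = ρπr² = -1.569×10^-6 C/m.
By Gauss's law (flux through the curved wall only), E·2πrL = λ_enc L/ε₀.
E = 2k|λ_enc|/r = 2(8.99×10^9)(1.569×10^-6)/(0.0105) = 2.69e6 N/C.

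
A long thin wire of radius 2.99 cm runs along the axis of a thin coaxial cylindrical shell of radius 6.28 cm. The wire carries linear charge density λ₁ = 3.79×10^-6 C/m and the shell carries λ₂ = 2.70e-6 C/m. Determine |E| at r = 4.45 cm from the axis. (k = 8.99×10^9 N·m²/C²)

|E| ≈ 1.53×10^6 N/C

By cylindrical symmetry E is radial; use a coaxial Gaussian cylinder of radius 4.45 cm and length L (between the conductors, 2.99 cm < r < 6.28 cm).
The shell at 6.28 cm lies outside the Gaussian surface, so λ_enc = λ₁ = 3.79e-6 C/m.
By Gauss's law (flux through the curved wall only), E·2πrL = λ_enc L/ε₀.
E = 2k|λ_enc|/r = 2(8.99×10^9)(3.79×10^-6)/(0.0445) = 1.53e6 N/C.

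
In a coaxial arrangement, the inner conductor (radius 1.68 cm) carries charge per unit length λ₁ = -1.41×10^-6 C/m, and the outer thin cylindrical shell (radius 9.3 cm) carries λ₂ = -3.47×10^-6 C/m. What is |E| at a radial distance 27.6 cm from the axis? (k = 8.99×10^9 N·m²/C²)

Coaxial Gaussian cylinder, radius r = 27.6 cm, length L (r > 9.3 cm, enclosing both).
λ_enc = λ₁ + λ₂ = (-1.41×10^-6) + (-3.47e-6) = -4.88×10^-6 C/m.
Since E is radial and uniform over the curved surface, Φ = E·2πrL = Q_enc/ε₀ = λ_enc L/ε₀.
E = 2k|λ_enc|/r = 2(8.99×10^9)(4.88×10^-6)/(0.276) = 3.18×10^5 N/C.

|E| ≈ 3.18e5 N/C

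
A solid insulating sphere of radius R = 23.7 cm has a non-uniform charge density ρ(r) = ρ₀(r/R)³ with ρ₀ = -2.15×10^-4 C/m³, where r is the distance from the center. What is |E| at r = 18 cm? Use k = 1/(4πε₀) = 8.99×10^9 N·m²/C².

|E| ≈ 3.19×10^5 V/m

Use a concentric Gaussian sphere at r = 18 cm (r < R).
Integrate the density: Q_enc = 4π ∫₀^r ρ₀(r'/R)^3 r'² dr' = 4πρ₀ r^6/(6·R³) = -1.151×10^-6 C.
Gauss's law: E·4πr² = Q_enc/ε₀.
E = k|Q_enc|/r² = (8.99×10^9)(1.151e-6)/(0.18)² = 3.19×10^5 N/C.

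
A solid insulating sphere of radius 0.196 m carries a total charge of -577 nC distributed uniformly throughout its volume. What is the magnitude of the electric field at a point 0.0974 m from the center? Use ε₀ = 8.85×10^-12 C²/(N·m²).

E ≈ 6.71×10^4 N/C

Symmetry ⇒ E = E(r) r̂. Gaussian sphere of radius r = 0.0974 m (r < R).
For a uniform sphere the enclosed fraction is (r/R)³, so Q_enc = (-577 nC)(0.0974/0.196)³ = -7.081×10^-8 C.
Gauss's law: E·4πr² = Q_enc/ε₀.
E = |Q_enc|/(4πε₀r²) = (7.081×10^-8)/(4π·8.85×10^-12·(0.0974)²) = 6.71×10^4 N/C.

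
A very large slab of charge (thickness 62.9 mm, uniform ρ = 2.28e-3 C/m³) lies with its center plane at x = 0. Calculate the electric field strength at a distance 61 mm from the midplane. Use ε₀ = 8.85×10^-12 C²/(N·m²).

|E| = 8.10e6 N/C

The point |x| = 61 mm lies outside the slab (half-thickness 0.03145 m). A symmetric pillbox spanning the full slab encloses Q_enc = ρ·d·A.
Flux = 2EA ⇒ E = |ρ|d/(2ε₀), independent of distance outside.
E = (2.28e-3)(0.0629)/(2·8.85×10^-12) = 8.10e6 N/C.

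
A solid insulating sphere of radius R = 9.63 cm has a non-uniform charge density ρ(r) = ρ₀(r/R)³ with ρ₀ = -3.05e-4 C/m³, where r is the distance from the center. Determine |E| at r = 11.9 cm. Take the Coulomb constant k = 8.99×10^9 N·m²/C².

Use a concentric Gaussian sphere at r = 11.9 cm (r > R, all charge enclosed).
Q_enc = 4π ∫₀^R ρ₀(r'/R)^3 r'² dr' = 4πρ₀R³/6 = -5.705e-7 C.
By Gauss's law, ∮E·dA = E·4πr² = Q_enc/ε₀.
E = k|Q_enc|/r² = (8.99×10^9)(5.705×10^-7)/(0.119)² = 3.62×10^5 N/C.

E = 3.62e5 V/m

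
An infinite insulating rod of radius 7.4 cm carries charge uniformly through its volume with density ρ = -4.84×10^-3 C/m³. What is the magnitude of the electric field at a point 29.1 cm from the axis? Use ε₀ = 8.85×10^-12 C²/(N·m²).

By cylindrical symmetry E is radial; use a coaxial Gaussian cylinder of radius 29.1 cm and length L (r > 7.4 cm, full cross-section enclosed).
λ_enc = ρ·πR² = (-4.84e-3)π(0.074)² = -8.326×10^-5 C/m.
Since E is radial and uniform over the curved surface, Φ = E·2πrL = Q_enc/ε₀ = λ_enc L/ε₀.
E = |λ_enc|/(2πε₀r) = (8.326×10^-5)/(2π·8.85×10^-12·0.291) = 5.15e6 N/C.

|E| = 5.15×10^6 N/C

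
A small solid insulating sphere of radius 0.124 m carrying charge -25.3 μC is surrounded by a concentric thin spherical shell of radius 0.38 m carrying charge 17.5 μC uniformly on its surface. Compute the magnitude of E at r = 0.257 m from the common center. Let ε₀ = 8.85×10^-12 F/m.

|E| = 3.44×10^6 N/C

Use a concentric Gaussian sphere at r = 0.257 m (between the bodies, 0.124 m < r < 0.38 m).
Only the inner charge is enclosed; the outer shell contributes nothing inside itself. Q_enc = -25.3 μC = -2.53×10^-5 C.
Gauss's law: E·4πr² = Q_enc/ε₀.
E = |Q_enc|/(4πε₀r²) = (2.53×10^-5)/(4π·8.85×10^-12·(0.257)²) = 3.44e6 N/C.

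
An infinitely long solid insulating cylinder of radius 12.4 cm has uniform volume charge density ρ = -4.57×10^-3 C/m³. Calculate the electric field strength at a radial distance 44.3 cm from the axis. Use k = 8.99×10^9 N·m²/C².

By cylindrical symmetry E is radial; use a coaxial Gaussian cylinder of radius 44.3 cm and length L (r > 12.4 cm, full cross-section enclosed).
λ_enc = ρ·πR² = (-4.57×10^-3)π(0.124)² = -2.208e-4 C/m.
Gauss's law: E·2πrL = λ_enc L/ε₀.
E = 2k|λ_enc|/r = 2(8.99×10^9)(2.208×10^-4)/(0.443) = 8.96e6 N/C.

E ≈ 8.96×10^6 V/m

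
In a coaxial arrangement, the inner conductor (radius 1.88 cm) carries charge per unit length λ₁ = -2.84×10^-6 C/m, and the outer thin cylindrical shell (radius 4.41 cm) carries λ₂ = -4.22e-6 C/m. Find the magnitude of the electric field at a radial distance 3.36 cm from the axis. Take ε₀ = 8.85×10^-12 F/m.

1.52×10^6 V/m

By cylindrical symmetry E is radial; use a coaxial Gaussian cylinder of radius 3.36 cm and length L (between the conductors, 1.88 cm < r < 4.41 cm).
Only the inner wire is enclosed; the outer shell contributes nothing inside itself. λ_enc = λ₁ = -2.84e-6 C/m.
Since E is radial and uniform over the curved surface, Φ = E·2πrL = Q_enc/ε₀ = λ_enc L/ε₀.
E = |λ_enc|/(2πε₀r) = (2.84e-6)/(2π·8.85×10^-12·0.0336) = 1.52×10^6 N/C.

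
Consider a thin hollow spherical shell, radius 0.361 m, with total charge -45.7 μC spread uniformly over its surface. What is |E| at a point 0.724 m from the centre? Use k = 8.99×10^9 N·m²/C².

Take a concentric spherical Gaussian surface of radius r = 0.724 m (r > 0.361 m).
The entire shell is enclosed: Q_enc = -4.57e-5 C.
Since E is radial and uniform over the Gaussian sphere, Φ = E·4πr² = Q_enc/ε₀.
E = k|Q_enc|/r² = (8.99×10^9)(4.57×10^-5)/(0.724)² = 7.84×10^5 N/C.

E = 7.84×10^5 N/C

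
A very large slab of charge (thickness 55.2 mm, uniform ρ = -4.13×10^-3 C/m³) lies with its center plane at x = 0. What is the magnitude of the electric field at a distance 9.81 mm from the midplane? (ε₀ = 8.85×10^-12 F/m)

E = 4.58×10^6 N/C

By symmetry E is perpendicular to the slab. A Gaussian pillbox from −9.81 mm to +9.81 mm (face area A) lies entirely within the slab.
Q_enc = ρ·(2x)·A and flux = 2EA, so 2EA = 2ρxA/ε₀ ⇒ E = |ρ|x/ε₀.
E = (4.13×10^-3)(0.00981)/(8.85×10^-12) = 4.58e6 N/C.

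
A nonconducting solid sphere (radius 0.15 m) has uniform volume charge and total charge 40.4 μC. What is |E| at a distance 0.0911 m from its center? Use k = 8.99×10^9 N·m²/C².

9.80e6 N/C

Use a concentric Gaussian sphere at r = 0.0911 m (r < R).
Only the charge within r is enclosed: Q_enc = Q·(r/R)³ = (40.4 μC)·(0.0911 m/0.15 m)³ = 9.05e-6 C.
Applying ∮E·dA = Q_enc/ε₀ with Φ = E(4πr²):
E = k|Q_enc|/r² = (8.99×10^9)(9.05×10^-6)/(0.0911)² = 9.80×10^6 N/C.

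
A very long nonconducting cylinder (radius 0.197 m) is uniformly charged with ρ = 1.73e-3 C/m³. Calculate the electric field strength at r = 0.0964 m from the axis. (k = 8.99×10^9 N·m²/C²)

Coaxial Gaussian cylinder, radius r = 0.0964 m, length L (r < R).
Enclosed charge per unit length: λ_enc = ρ·πr² = (1.73×10^-3)π(0.0964)² = 5.051e-5 C/m.
Gauss's law: E·2πrL = λ_enc L/ε₀.
E = 2k|λ_enc|/r = 2(8.99×10^9)(5.051e-5)/(0.0964) = 9.42×10^6 N/C.

9.42e6 V/m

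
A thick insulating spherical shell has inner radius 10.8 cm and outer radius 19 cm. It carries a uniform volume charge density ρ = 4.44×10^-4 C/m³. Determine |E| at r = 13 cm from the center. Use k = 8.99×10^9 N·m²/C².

Symmetry ⇒ E = E(r) r̂. Gaussian sphere of radius r = 13 cm (within the shell material, 10.8 cm < r < 19 cm).
Only the shell between 10.8 cm and r is enclosed: Q_enc = ρ·(4π/3)(r³ − a³) = (4.44e-4)·(4π/3)·((0.13)³ − (0.108)³) = 1.743×10^-6 C.
Applying ∮E·dA = Q_enc/ε₀ with Φ = E(4πr²):
E = k|Q_enc|/r² = (8.99×10^9)(1.743×10^-6)/(0.13)² = 9.27e5 N/C.

E ≈ 9.27×10^5 V/m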